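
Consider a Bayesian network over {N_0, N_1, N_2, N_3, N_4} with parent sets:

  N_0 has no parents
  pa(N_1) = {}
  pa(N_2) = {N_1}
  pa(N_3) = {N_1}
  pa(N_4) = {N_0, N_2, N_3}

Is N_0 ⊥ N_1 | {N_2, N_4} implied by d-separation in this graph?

There are 2 undirected paths between N_0 and N_1; checking each against the conditioning set {N_2, N_4}:
Path 1: N_0 → N_4 ← N_2 ← N_1
  N_2 is a chain here and N_2 is conditioned on, so the path is blocked at N_2.
Path 2: N_0 → N_4 ← N_3 ← N_1
  N_4 is a collider and N_4 is conditioned on, which opens it; N_3 is a chain and N_3 is not conditioned on — no node blocks this path, so it is active.
At least one path is unblocked, so d-separation fails.

No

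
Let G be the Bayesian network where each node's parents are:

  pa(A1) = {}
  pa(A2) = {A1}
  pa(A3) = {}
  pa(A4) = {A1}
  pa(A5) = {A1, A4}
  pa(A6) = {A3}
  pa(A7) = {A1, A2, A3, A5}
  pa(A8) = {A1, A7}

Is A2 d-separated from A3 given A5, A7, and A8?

5 paths connect A2 and A3; each must be blocked for d-separation to hold:
Path 1: A2 → A7 ← A3
  A7 is a collider and A7 is conditioned on, which opens it — no node blocks this path, so it is active.
Path 2: A2 ← A1 → A8 ← A7 ← A3
  A7 is a chain here and A7 is conditioned on, so the path is blocked at A7.
Path 3: A2 ← A1 → A5 → A7 ← A3
  A5 is a chain here and A5 is conditioned on, so the path is blocked at A5.
Path 4: A2 ← A1 → A7 ← A3
  A1 is a fork and A1 is not conditioned on; A7 is a collider and A7 is conditioned on, which opens it — no node blocks this path, so it is active.
Path 5: A2 ← A1 → A4 → A5 → A7 ← A3
  A5 is a chain here and A5 is conditioned on, so the path is blocked at A5.
Since the path A2 → A7 ← A3 is active, A2 and A3 are not d-separated given {A5, A7, A8}.

No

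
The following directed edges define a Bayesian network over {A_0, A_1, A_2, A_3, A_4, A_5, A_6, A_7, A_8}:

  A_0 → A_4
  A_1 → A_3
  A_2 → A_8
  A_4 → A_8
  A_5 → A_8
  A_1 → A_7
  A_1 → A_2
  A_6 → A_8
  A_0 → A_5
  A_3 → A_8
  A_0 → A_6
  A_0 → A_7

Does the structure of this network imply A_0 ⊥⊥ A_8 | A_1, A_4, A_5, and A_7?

We examine all 5 paths between A_0 and A_8:
Path 1: A_0 → A_5 → A_8
  A_5 is a chain here and A_5 is conditioned on, so the path is blocked at A_5.
Path 2: A_0 → A_6 → A_8
  A_6 is a chain and A_6 is not conditioned on — no node blocks this path, so it is active.
Path 3: A_0 → A_7 ← A_1 → A_3 → A_8
  A_1 is a fork here and A_1 is conditioned on, so the path is blocked at A_1.
Path 4: A_0 → A_7 ← A_1 → A_2 → A_8
  A_1 is a fork here and A_1 is conditioned on, so the path is blocked at A_1.
Path 5: A_0 → A_4 → A_8
  A_4 is a chain here and A_4 is conditioned on, so the path is blocked at A_4.
Because an active path exists, A_0 and A_8 are not d-separated.

No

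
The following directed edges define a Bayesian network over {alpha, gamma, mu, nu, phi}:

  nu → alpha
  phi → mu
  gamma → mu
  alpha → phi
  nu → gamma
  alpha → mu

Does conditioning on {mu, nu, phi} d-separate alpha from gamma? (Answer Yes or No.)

There are 3 undirected paths between alpha and gamma; checking each against the conditioning set {mu, nu, phi}:
  1. alpha ← nu → gamma — nu:fork[blocks] ⇒ blocked
  2. alpha → mu ← gamma — mu:collider[open] ⇒ active
  3. alpha → phi → mu ← gamma — phi:chain[blocks]; mu:collider[open] ⇒ blocked
Because an active path exists, alpha and gamma are not d-separated.

No — alpha and gamma are not d-separated given {mu, nu, phi}.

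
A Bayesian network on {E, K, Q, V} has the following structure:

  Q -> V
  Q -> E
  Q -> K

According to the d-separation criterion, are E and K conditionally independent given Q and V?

The only undirected path from E to K is:
Path 1: E ← Q → K
  Q is a fork here and Q is conditioned on, so the path is blocked at Q.
Every path is blocked, so E and K are d-separated given {Q, V}.

Yes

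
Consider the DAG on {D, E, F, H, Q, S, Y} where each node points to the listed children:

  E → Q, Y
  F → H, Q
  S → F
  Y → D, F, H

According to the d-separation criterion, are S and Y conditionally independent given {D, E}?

Yes

Enumerating the 3 paths from S to Y and testing each for blocking by {D, E}:
Path 1: S → F → H ← Y
  H is a collider here and neither H nor any of its descendants is conditioned on, so the collider stays closed — the path is blocked at H.
Path 2: S → F ← Y
  F is a collider here and neither F nor any of its descendants is conditioned on, so the collider stays closed — the path is blocked at F.
Path 3: S → F → Q ← E → Y
  Q is a collider here and neither Q nor any of its descendants is conditioned on, so the collider stays closed — the path is blocked at Q.
Every path is blocked, so S and Y are d-separated given {D, E}.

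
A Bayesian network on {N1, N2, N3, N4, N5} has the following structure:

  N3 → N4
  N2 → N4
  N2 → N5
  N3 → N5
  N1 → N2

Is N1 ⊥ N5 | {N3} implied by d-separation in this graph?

We examine all 2 paths between N1 and N5:
Path 1: N1 → N2 → N5
  N2 is a chain and N2 is not conditioned on — no node blocks this path, so it is active.
Path 2: N1 → N2 → N4 ← N3 → N5
  N4 is a collider here and neither N4 nor any of its descendants is conditioned on, so the collider stays closed — the path is blocked at N4.
At least one path is unblocked, so d-separation fails.

No — N1 and N5 are not d-separated given {N3}.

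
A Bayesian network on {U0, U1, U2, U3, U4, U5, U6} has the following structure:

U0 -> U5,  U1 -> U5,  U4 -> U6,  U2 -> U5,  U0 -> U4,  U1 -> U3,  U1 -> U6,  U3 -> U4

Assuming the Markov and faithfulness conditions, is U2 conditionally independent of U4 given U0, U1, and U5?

Yes — U2 and U4 are d-separated given {U0, U1, U5}.

3 paths connect U2 and U4; each must be blocked for d-separation to hold:
Path 1: U2 → U5 ← U0 → U4
  U0 is a fork here and U0 is conditioned on, so the path is blocked at U0.
Path 2: U2 → U5 ← U1 → U6 ← U4
  U1 is a fork here and U1 is conditioned on, so the path is blocked at U1.
Path 3: U2 → U5 ← U1 → U3 → U4
  U1 is a fork here and U1 is conditioned on, so the path is blocked at U1.
Since every path is blocked, d-separation holds.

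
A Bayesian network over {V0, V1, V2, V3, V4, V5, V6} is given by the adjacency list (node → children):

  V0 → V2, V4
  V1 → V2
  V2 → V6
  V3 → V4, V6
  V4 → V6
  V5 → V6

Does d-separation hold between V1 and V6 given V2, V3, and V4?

We examine all 3 paths between V1 and V6:
  1. V1 → V2 ← V0 → V4 ← V3 → V6 — V2:collider[open]; V0:fork[open]; V4:collider[open]; V3:fork[blocks] ⇒ blocked
  2. V1 → V2 ← V0 → V4 → V6 — V2:collider[open]; V0:fork[open]; V4:chain[blocks] ⇒ blocked
  3. V1 → V2 → V6 — V2:chain[blocks] ⇒ blocked
All paths are blocked; V1 ⊥ V6 | {V2, V3, V4} holds.

Yes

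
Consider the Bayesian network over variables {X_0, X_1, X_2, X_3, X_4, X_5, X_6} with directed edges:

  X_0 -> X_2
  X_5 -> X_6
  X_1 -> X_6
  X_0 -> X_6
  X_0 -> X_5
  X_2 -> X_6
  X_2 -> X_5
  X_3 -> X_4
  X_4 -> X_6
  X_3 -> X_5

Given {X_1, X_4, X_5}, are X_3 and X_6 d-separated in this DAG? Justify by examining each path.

No — X_3 and X_6 are not d-separated given {X_1, X_4, X_5}.

6 paths connect X_3 and X_6; each must be blocked for d-separation to hold:
Path 1: X_3 → X_4 → X_6
  X_4 is a chain here and X_4 is conditioned on, so the path is blocked at X_4.
Path 2: X_3 → X_5 ← X_2 → X_6
  X_5 is a collider and X_5 is conditioned on, which opens it; X_2 is a fork and X_2 is not conditioned on — no node blocks this path, so it is active.
Path 3: X_3 → X_5 ← X_2 ← X_0 → X_6
  X_5 is a collider and X_5 is conditioned on, which opens it; X_2 is a chain and X_2 is not conditioned on; X_0 is a fork and X_0 is not conditioned on — no node blocks this path, so it is active.
Path 4: X_3 → X_5 → X_6
  X_5 is a chain here and X_5 is conditioned on, so the path is blocked at X_5.
Path 5: X_3 → X_5 ← X_0 → X_2 → X_6
  X_5 is a collider and X_5 is conditioned on, which opens it; X_0 is a fork and X_0 is not conditioned on; X_2 is a chain and X_2 is not conditioned on — no node blocks this path, so it is active.
Path 6: X_3 → X_5 ← X_0 → X_6
  X_5 is a collider and X_5 is conditioned on, which opens it; X_0 is a fork and X_0 is not conditioned on — no node blocks this path, so it is active.
At least one path is unblocked, so d-separation fails.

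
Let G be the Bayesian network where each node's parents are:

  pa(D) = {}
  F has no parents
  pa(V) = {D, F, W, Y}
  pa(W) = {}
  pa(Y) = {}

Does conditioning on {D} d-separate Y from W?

Yes — Y and W are d-separated given {D}.

The only undirected path from Y to W is:
Path 1: Y → V ← W
  V is a collider here and neither V nor any of its descendants is conditioned on, so the collider stays closed — the path is blocked at V.
Since every path is blocked, d-separation holds.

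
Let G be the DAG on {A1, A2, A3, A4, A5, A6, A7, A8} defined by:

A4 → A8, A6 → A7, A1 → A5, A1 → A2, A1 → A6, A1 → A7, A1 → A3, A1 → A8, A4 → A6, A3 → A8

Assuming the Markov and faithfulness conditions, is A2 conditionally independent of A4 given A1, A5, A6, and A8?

4 paths connect A2 and A4; each must be blocked for d-separation to hold:
Path 1: A2 ← A1 → A3 → A8 ← A4
  A1 is a fork here and A1 is conditioned on, so the path is blocked at A1.
Path 2: A2 ← A1 → A8 ← A4
  A1 is a fork here and A1 is conditioned on, so the path is blocked at A1.
Path 3: A2 ← A1 → A6 ← A4
  A1 is a fork here and A1 is conditioned on, so the path is blocked at A1.
Path 4: A2 ← A1 → A7 ← A6 ← A4
  A1 is a fork here and A1 is conditioned on, so the path is blocked at A1.
Since every path is blocked, d-separation holds.

Yes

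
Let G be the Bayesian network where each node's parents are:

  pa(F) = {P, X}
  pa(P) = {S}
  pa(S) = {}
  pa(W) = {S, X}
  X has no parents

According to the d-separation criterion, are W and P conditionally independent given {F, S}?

No — W and P are not d-separated given {F, S}.

Enumerating the 2 paths from W to P and testing each for blocking by {F, S}:
  1. W ← S → P — S:fork[blocks] ⇒ blocked
  2. W ← X → F ← P — X:fork[open]; F:collider[open] ⇒ active
Since the path W ← X → F ← P is active, W and P are not d-separated given {F, S}.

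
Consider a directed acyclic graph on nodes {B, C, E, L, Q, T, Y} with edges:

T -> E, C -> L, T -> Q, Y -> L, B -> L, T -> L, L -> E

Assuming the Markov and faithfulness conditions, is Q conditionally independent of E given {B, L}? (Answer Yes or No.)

We examine all 2 paths between Q and E:
Path 1: Q ← T → L → E
  L is a chain here and L is conditioned on, so the path is blocked at L.
Path 2: Q ← T → E
  T is a fork and T is not conditioned on — no node blocks this path, so it is active.
Since the path Q ← T → E is active, Q and E are not d-separated given {B, L}.

No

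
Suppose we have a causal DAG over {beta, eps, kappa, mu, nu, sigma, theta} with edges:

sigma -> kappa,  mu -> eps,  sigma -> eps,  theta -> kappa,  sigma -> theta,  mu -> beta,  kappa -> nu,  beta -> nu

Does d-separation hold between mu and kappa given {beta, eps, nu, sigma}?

3 paths connect mu and kappa; each must be blocked for d-separation to hold:
Path 1: mu → beta → nu ← kappa
  beta is a chain here and beta is conditioned on, so the path is blocked at beta.
Path 2: mu → eps ← sigma → theta → kappa
  sigma is a fork here and sigma is conditioned on, so the path is blocked at sigma.
Path 3: mu → eps ← sigma → kappa
  sigma is a fork here and sigma is conditioned on, so the path is blocked at sigma.
Since every path is blocked, d-separation holds.

Yes — mu and kappa are d-separated given {beta, eps, nu, sigma}.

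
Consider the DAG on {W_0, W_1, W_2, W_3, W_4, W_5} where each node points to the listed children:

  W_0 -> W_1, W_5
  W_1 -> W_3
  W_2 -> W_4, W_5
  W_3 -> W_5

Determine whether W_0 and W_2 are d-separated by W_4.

Yes

There are 2 undirected paths between W_0 and W_2; checking each against the conditioning set {W_4}:
Path 1: W_0 → W_5 ← W_2
  W_5 is a collider here and neither W_5 nor any of its descendants is conditioned on, so the collider stays closed — the path is blocked at W_5.
Path 2: W_0 → W_1 → W_3 → W_5 ← W_2
  W_5 is a collider here and neither W_5 nor any of its descendants is conditioned on, so the collider stays closed — the path is blocked at W_5.
All paths are blocked; W_0 ⊥ W_2 | {W_4} holds.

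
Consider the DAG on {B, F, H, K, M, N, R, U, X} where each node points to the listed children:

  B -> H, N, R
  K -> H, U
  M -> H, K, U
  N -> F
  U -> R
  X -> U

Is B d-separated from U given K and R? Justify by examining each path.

No

Enumerating the 5 paths from B to U and testing each for blocking by {K, R}:
Path 1: B → H ← K → U
  H is a collider here and neither H nor any of its descendants is conditioned on, so the collider stays closed — the path is blocked at H.
Path 2: B → H ← K ← M → U
  H is a collider here and neither H nor any of its descendants is conditioned on, so the collider stays closed — the path is blocked at H.
Path 3: B → H ← M → U
  H is a collider here and neither H nor any of its descendants is conditioned on, so the collider stays closed — the path is blocked at H.
Path 4: B → H ← M → K → U
  H is a collider here and neither H nor any of its descendants is conditioned on, so the collider stays closed — the path is blocked at H.
Path 5: B → R ← U
  R is a collider and R is conditioned on, which opens it — no node blocks this path, so it is active.
Because an active path exists, B and U are not d-separated.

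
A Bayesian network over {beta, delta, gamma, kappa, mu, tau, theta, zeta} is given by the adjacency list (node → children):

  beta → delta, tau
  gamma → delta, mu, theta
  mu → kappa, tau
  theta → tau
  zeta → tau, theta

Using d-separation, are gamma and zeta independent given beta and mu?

There are 6 undirected paths between gamma and zeta; checking each against the conditioning set {beta, mu}:
Path 1: gamma → mu → tau ← zeta
  mu is a chain here and mu is conditioned on, so the path is blocked at mu.
Path 2: gamma → mu → tau ← theta ← zeta
  mu is a chain here and mu is conditioned on, so the path is blocked at mu.
Path 3: gamma → delta ← beta → tau ← zeta
  delta is a collider here and neither delta nor any of its descendants is conditioned on, so the collider stays closed — the path is blocked at delta.
Path 4: gamma → delta ← beta → tau ← theta ← zeta
  delta is a collider here and neither delta nor any of its descendants is conditioned on, so the collider stays closed — the path is blocked at delta.
Path 5: gamma → theta ← zeta
  theta is a collider here and neither theta nor any of its descendants is conditioned on, so the collider stays closed — the path is blocked at theta.
Path 6: gamma → theta → tau ← zeta
  tau is a collider here and neither tau nor any of its descendants is conditioned on, so the collider stays closed — the path is blocked at tau.
All paths are blocked; gamma ⊥ zeta | {beta, mu} holds.

Yes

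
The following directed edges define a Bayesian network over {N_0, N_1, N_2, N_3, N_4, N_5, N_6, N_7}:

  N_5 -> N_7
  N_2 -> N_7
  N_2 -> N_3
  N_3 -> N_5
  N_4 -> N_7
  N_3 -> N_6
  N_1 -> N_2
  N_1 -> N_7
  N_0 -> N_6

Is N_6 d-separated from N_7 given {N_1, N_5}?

We examine all 3 paths between N_6 and N_7:
Path 1: N_6 ← N_3 ← N_2 → N_7
  N_3 is a chain and N_3 is not conditioned on; N_2 is a fork and N_2 is not conditioned on — no node blocks this path, so it is active.
Path 2: N_6 ← N_3 ← N_2 ← N_1 → N_7
  N_1 is a fork here and N_1 is conditioned on, so the path is blocked at N_1.
Path 3: N_6 ← N_3 → N_5 → N_7
  N_5 is a chain here and N_5 is conditioned on, so the path is blocked at N_5.
Since the path N_6 ← N_3 ← N_2 → N_7 is active, N_6 and N_7 are not d-separated given {N_1, N_5}.

No — N_6 and N_7 are not d-separated given {N_1, N_5}.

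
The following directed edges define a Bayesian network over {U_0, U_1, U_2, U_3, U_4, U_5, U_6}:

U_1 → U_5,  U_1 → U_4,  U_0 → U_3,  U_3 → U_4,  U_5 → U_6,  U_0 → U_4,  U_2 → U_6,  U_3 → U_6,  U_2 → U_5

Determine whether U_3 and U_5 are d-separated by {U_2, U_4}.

No — U_3 and U_5 are not d-separated given {U_2, U_4}.

4 paths connect U_3 and U_5; each must be blocked for d-separation to hold:
Path 1: U_3 → U_6 ← U_2 → U_5
  U_6 is a collider here and neither U_6 nor any of its descendants is conditioned on, so the collider stays closed — the path is blocked at U_6.
Path 2: U_3 → U_6 ← U_5
  U_6 is a collider here and neither U_6 nor any of its descendants is conditioned on, so the collider stays closed — the path is blocked at U_6.
Path 3: U_3 → U_4 ← U_1 → U_5
  U_4 is a collider and U_4 is conditioned on, which opens it; U_1 is a fork and U_1 is not conditioned on — no node blocks this path, so it is active.
Path 4: U_3 ← U_0 → U_4 ← U_1 → U_5
  U_0 is a fork and U_0 is not conditioned on; U_4 is a collider and U_4 is conditioned on, which opens it; U_1 is a fork and U_1 is not conditioned on — no node blocks this path, so it is active.
Since the path U_3 → U_4 ← U_1 → U_5 is active, U_3 and U_5 are not d-separated given {U_2, U_4}.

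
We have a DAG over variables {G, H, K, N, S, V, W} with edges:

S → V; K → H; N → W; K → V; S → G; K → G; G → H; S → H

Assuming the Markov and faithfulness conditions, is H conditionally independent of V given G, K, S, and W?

We examine all 6 paths between H and V:
  1. H ← G ← K → V — G:chain[blocks]; K:fork[blocks] ⇒ blocked
  2. H ← G ← S → V — G:chain[blocks]; S:fork[blocks] ⇒ blocked
  3. H ← K → G ← S → V — K:fork[blocks]; G:collider[open]; S:fork[blocks] ⇒ blocked
  4. H ← K → V — K:fork[blocks] ⇒ blocked
  5. H ← S → G ← K → V — S:fork[blocks]; G:collider[open]; K:fork[blocks] ⇒ blocked
  6. H ← S → V — S:fork[blocks] ⇒ blocked
Every path is blocked, so H and V are d-separated given {G, K, S, W}.

Yes — H and V are d-separated given {G, K, S, W}.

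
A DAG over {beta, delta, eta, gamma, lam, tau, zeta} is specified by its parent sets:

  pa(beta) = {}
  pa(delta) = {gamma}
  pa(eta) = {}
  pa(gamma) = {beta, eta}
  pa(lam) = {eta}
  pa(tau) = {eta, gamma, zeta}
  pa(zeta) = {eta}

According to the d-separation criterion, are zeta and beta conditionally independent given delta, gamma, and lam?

No

4 paths connect zeta and beta; each must be blocked for d-separation to hold:
Path 1: zeta ← eta → gamma ← beta
  eta is a fork and eta is not conditioned on; gamma is a collider and gamma is conditioned on, which opens it — no node blocks this path, so it is active.
Path 2: zeta ← eta → tau ← gamma ← beta
  tau is a collider here and neither tau nor any of its descendants is conditioned on, so the collider stays closed — the path is blocked at tau.
Path 3: zeta → tau ← gamma ← beta
  tau is a collider here and neither tau nor any of its descendants is conditioned on, so the collider stays closed — the path is blocked at tau.
Path 4: zeta → tau ← eta → gamma ← beta
  tau is a collider here and neither tau nor any of its descendants is conditioned on, so the collider stays closed — the path is blocked at tau.
Since the path zeta ← eta → gamma ← beta is active, zeta and beta are not d-separated given {delta, gamma, lam}.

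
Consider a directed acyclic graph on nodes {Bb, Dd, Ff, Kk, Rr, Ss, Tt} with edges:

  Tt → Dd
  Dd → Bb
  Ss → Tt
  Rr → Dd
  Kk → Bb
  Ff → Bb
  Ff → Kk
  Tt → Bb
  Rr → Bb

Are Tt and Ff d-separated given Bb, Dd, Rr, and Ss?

6 paths connect Tt and Ff; each must be blocked for d-separation to hold:
Path 1: Tt → Bb ← Ff
  Bb is a collider and Bb is conditioned on, which opens it — no node blocks this path, so it is active.
Path 2: Tt → Bb ← Kk ← Ff
  Bb is a collider and Bb is conditioned on, which opens it; Kk is a chain and Kk is not conditioned on — no node blocks this path, so it is active.
Path 3: Tt → Dd → Bb ← Ff
  Dd is a chain here and Dd is conditioned on, so the path is blocked at Dd.
Path 4: Tt → Dd → Bb ← Kk ← Ff
  Dd is a chain here and Dd is conditioned on, so the path is blocked at Dd.
Path 5: Tt → Dd ← Rr → Bb ← Ff
  Rr is a fork here and Rr is conditioned on, so the path is blocked at Rr.
Path 6: Tt → Dd ← Rr → Bb ← Kk ← Ff
  Rr is a fork here and Rr is conditioned on, so the path is blocked at Rr.
Since the path Tt → Bb ← Ff is active, Tt and Ff are not d-separated given {Bb, Dd, Rr, Ss}.

No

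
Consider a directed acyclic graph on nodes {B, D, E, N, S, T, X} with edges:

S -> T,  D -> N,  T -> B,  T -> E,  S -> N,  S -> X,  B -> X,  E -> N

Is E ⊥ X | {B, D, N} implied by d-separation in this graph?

We examine all 4 paths between E and X:
Path 1: E ← T → B → X
  B is a chain here and B is conditioned on, so the path is blocked at B.
Path 2: E ← T ← S → X
  T is a chain and T is not conditioned on; S is a fork and S is not conditioned on — no node blocks this path, so it is active.
Path 3: E → N ← S → X
  N is a collider and N is conditioned on, which opens it; S is a fork and S is not conditioned on — no node blocks this path, so it is active.
Path 4: E → N ← S → T → B → X
  B is a chain here and B is conditioned on, so the path is blocked at B.
At least one path is unblocked, so d-separation fails.

No — E and X are not d-separated given {B, D, N}.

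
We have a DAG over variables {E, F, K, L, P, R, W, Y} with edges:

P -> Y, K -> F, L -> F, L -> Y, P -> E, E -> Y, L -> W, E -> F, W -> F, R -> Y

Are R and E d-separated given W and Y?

No — R and E are not d-separated given {W, Y}.

We examine all 4 paths between R and E:
  1. R → Y ← L → W → F ← E — Y:collider[open]; L:fork[open]; W:chain[blocks]; F:collider[blocks] ⇒ blocked
  2. R → Y ← L → F ← E — Y:collider[open]; L:fork[open]; F:collider[blocks] ⇒ blocked
  3. R → Y ← P → E — Y:collider[open]; P:fork[open] ⇒ active
  4. R → Y ← E — Y:collider[open] ⇒ active
Since the path R → Y ← P → E is active, R and E are not d-separated given {W, Y}.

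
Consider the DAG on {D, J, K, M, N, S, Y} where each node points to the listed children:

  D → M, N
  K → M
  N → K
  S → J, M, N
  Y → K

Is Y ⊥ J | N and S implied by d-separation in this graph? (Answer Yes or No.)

We examine all 4 paths between Y and J:
Path 1: Y → K ← N ← S → J
  K is a collider here and neither K nor any of its descendants is conditioned on, so the collider stays closed — the path is blocked at K.
Path 2: Y → K ← N ← D → M ← S → J
  K is a collider here and neither K nor any of its descendants is conditioned on, so the collider stays closed — the path is blocked at K.
Path 3: Y → K → M ← S → J
  M is a collider here and neither M nor any of its descendants is conditioned on, so the collider stays closed — the path is blocked at M.
Path 4: Y → K → M ← D → N ← S → J
  M is a collider here and neither M nor any of its descendants is conditioned on, so the collider stays closed — the path is blocked at M.
Every path is blocked, so Y and J are d-separated given {N, S}.

Yes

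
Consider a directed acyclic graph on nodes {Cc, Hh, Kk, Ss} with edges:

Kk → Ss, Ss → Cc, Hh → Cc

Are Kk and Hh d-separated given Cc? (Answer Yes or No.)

No

The only undirected path from Kk to Hh is:
  1. Kk → Ss → Cc ← Hh — Ss:chain[open]; Cc:collider[open] ⇒ active
At least one path is unblocked, so d-separation fails.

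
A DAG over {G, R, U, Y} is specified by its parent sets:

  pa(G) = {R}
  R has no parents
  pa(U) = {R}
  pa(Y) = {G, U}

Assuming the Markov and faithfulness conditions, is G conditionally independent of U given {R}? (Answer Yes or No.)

Yes

Enumerating the 2 paths from G to U and testing each for blocking by {R}:
Path 1: G → Y ← U
  Y is a collider here and neither Y nor any of its descendants is conditioned on, so the collider stays closed — the path is blocked at Y.
Path 2: G ← R → U
  R is a fork here and R is conditioned on, so the path is blocked at R.
Since every path is blocked, d-separation holds.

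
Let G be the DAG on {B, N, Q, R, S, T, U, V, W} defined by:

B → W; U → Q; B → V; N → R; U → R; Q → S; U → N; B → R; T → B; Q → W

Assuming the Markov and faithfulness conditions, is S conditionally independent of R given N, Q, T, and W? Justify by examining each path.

Enumerating the 3 paths from S to R and testing each for blocking by {N, Q, T, W}:
Path 1: S ← Q → W ← B → R
  Q is a fork here and Q is conditioned on, so the path is blocked at Q.
Path 2: S ← Q ← U → R
  Q is a chain here and Q is conditioned on, so the path is blocked at Q.
Path 3: S ← Q ← U → N → R
  Q is a chain here and Q is conditioned on, so the path is blocked at Q.
All paths are blocked; S ⊥ R | {N, Q, T, W} holds.

Yes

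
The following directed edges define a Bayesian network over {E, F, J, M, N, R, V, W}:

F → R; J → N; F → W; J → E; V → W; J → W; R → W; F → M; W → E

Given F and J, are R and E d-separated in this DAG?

Enumerating the 4 paths from R to E and testing each for blocking by {F, J}:
  1. R ← F → W ← J → E — F:fork[blocks]; W:collider[blocks]; J:fork[blocks] ⇒ blocked
  2. R ← F → W → E — F:fork[blocks]; W:chain[open] ⇒ blocked
  3. R → W ← J → E — W:collider[blocks]; J:fork[blocks] ⇒ blocked
  4. R → W → E — W:chain[open] ⇒ active
Since the path R → W → E is active, R and E are not d-separated given {F, J}.

No — R and E are not d-separated given {F, J}.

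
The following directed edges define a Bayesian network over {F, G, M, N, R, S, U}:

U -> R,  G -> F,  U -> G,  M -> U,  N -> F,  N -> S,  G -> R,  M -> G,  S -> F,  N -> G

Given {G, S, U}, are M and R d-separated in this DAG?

Yes

4 paths connect M and R; each must be blocked for d-separation to hold:
Path 1: M → G ← U → R
  U is a fork here and U is conditioned on, so the path is blocked at U.
Path 2: M → G → R
  G is a chain here and G is conditioned on, so the path is blocked at G.
Path 3: M → U → G → R
  U is a chain here and U is conditioned on, so the path is blocked at U.
Path 4: M → U → R
  U is a chain here and U is conditioned on, so the path is blocked at U.
All paths are blocked; M ⊥ R | {G, S, U} holds.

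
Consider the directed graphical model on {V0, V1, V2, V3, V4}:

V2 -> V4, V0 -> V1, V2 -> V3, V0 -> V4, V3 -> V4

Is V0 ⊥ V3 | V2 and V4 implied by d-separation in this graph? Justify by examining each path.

There are 2 undirected paths between V0 and V3; checking each against the conditioning set {V2, V4}:
Path 1: V0 → V4 ← V3
  V4 is a collider and V4 is conditioned on, which opens it — no node blocks this path, so it is active.
Path 2: V0 → V4 ← V2 → V3
  V2 is a fork here and V2 is conditioned on, so the path is blocked at V2.
Since the path V0 → V4 ← V3 is active, V0 and V3 are not d-separated given {V2, V4}.

No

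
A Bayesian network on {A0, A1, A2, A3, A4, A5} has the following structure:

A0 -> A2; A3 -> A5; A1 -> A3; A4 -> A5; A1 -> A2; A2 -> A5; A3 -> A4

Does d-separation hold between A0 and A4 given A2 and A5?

We examine all 4 paths between A0 and A4:
  1. A0 → A2 ← A1 → A3 → A4 — A2:collider[open]; A1:fork[open]; A3:chain[open] ⇒ active
  2. A0 → A2 ← A1 → A3 → A5 ← A4 — A2:collider[open]; A1:fork[open]; A3:chain[open]; A5:collider[open] ⇒ active
  3. A0 → A2 → A5 ← A3 → A4 — A2:chain[blocks]; A5:collider[open]; A3:fork[open] ⇒ blocked
  4. A0 → A2 → A5 ← A4 — A2:chain[blocks]; A5:collider[open] ⇒ blocked
Since the path A0 → A2 ← A1 → A3 → A4 is active, A0 and A4 are not d-separated given {A2, A5}.

No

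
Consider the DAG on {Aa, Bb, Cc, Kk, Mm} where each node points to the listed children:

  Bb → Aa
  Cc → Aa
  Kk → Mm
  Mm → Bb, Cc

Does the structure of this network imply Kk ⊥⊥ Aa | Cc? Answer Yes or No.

No — Kk and Aa are not d-separated given {Cc}.

2 paths connect Kk and Aa; each must be blocked for d-separation to hold:
Path 1: Kk → Mm → Cc → Aa
  Cc is a chain here and Cc is conditioned on, so the path is blocked at Cc.
Path 2: Kk → Mm → Bb → Aa
  Mm is a chain and Mm is not conditioned on; Bb is a chain and Bb is not conditioned on — no node blocks this path, so it is active.
At least one path is unblocked, so d-separation fails.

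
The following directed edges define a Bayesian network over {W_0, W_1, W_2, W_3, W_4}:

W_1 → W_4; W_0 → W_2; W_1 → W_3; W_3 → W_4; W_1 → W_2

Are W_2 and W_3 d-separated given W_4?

No

2 paths connect W_2 and W_3; each must be blocked for d-separation to hold:
Path 1: W_2 ← W_1 → W_3
  W_1 is a fork and W_1 is not conditioned on — no node blocks this path, so it is active.
Path 2: W_2 ← W_1 → W_4 ← W_3
  W_1 is a fork and W_1 is not conditioned on; W_4 is a collider and W_4 is conditioned on, which opens it — no node blocks this path, so it is active.
At least one path is unblocked, so d-separation fails.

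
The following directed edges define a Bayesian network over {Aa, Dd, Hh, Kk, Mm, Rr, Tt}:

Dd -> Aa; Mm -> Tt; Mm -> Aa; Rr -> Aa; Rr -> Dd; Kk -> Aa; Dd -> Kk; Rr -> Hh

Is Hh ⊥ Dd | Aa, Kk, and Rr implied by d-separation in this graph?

We examine all 3 paths between Hh and Dd:
  1. Hh ← Rr → Dd — Rr:fork[blocks] ⇒ blocked
  2. Hh ← Rr → Aa ← Kk ← Dd — Rr:fork[blocks]; Aa:collider[open]; Kk:chain[blocks] ⇒ blocked
  3. Hh ← Rr → Aa ← Dd — Rr:fork[blocks]; Aa:collider[open] ⇒ blocked
All paths are blocked; Hh ⊥ Dd | {Aa, Kk, Rr} holds.

Yes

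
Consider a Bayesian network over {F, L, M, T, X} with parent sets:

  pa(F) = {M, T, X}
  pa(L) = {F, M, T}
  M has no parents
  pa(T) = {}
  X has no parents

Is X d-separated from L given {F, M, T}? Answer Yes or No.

Yes

We examine all 3 paths between X and L:
  1. X → F ← T → L — F:collider[open]; T:fork[blocks] ⇒ blocked
  2. X → F → L — F:chain[blocks] ⇒ blocked
  3. X → F ← M → L — F:collider[open]; M:fork[blocks] ⇒ blocked
Since every path is blocked, d-separation holds.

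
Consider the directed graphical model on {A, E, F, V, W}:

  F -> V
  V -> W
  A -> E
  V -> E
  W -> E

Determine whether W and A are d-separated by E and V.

No

Enumerating the 2 paths from W to A and testing each for blocking by {E, V}:
Path 1: W ← V → E ← A
  V is a fork here and V is conditioned on, so the path is blocked at V.
Path 2: W → E ← A
  E is a collider and E is conditioned on, which opens it — no node blocks this path, so it is active.
Because an active path exists, W and A are not d-separated.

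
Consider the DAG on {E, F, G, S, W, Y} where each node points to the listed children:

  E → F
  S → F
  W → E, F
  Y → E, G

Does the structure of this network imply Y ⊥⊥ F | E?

2 paths connect Y and F; each must be blocked for d-separation to hold:
  1. Y → E → F — E:chain[blocks] ⇒ blocked
  2. Y → E ← W → F — E:collider[open]; W:fork[open] ⇒ active
At least one path is unblocked, so d-separation fails.

No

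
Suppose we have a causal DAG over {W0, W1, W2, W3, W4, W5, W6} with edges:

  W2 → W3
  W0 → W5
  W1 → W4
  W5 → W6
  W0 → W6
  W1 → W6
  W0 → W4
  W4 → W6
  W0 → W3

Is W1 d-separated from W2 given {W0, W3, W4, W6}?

Yes

Enumerating the 6 paths from W1 to W2 and testing each for blocking by {W0, W3, W4, W6}:
  1. W1 → W4 → W6 ← W0 → W3 ← W2 — W4:chain[blocks]; W6:collider[open]; W0:fork[blocks]; W3:collider[open] ⇒ blocked
  2. W1 → W4 → W6 ← W5 ← W0 → W3 ← W2 — W4:chain[blocks]; W6:collider[open]; W5:chain[open]; W0:fork[blocks]; W3:collider[open] ⇒ blocked
  3. W1 → W4 ← W0 → W3 ← W2 — W4:collider[open]; W0:fork[blocks]; W3:collider[open] ⇒ blocked
  4. W1 → W6 ← W4 ← W0 → W3 ← W2 — W6:collider[open]; W4:chain[blocks]; W0:fork[blocks]; W3:collider[open] ⇒ blocked
  5. W1 → W6 ← W0 → W3 ← W2 — W6:collider[open]; W0:fork[blocks]; W3:collider[open] ⇒ blocked
  6. W1 → W6 ← W5 ← W0 → W3 ← W2 — W6:collider[open]; W5:chain[open]; W0:fork[blocks]; W3:collider[open] ⇒ blocked
Every path is blocked, so W1 and W2 are d-separated given {W0, W3, W4, W6}.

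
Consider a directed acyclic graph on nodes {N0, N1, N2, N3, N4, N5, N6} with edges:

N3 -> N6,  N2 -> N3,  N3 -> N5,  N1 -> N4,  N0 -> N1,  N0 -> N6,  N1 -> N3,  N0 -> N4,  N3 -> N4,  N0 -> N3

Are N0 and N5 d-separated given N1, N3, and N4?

Yes

We examine all 6 paths between N0 and N5:
Path 1: N0 → N4 ← N1 → N3 → N5
  N1 is a fork here and N1 is conditioned on, so the path is blocked at N1.
Path 2: N0 → N4 ← N3 → N5
  N3 is a fork here and N3 is conditioned on, so the path is blocked at N3.
Path 3: N0 → N1 → N4 ← N3 → N5
  N1 is a chain here and N1 is conditioned on, so the path is blocked at N1.
Path 4: N0 → N1 → N3 → N5
  N1 is a chain here and N1 is conditioned on, so the path is blocked at N1.
Path 5: N0 → N6 ← N3 → N5
  N6 is a collider here and neither N6 nor any of its descendants is conditioned on, so the collider stays closed — the path is blocked at N6.
Path 6: N0 → N3 → N5
  N3 is a chain here and N3 is conditioned on, so the path is blocked at N3.
Since every path is blocked, d-separation holds.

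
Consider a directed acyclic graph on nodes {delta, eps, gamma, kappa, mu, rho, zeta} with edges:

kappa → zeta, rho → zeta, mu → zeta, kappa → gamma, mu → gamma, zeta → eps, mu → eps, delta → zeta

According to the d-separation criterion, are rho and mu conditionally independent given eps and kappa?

We examine all 3 paths between rho and mu:
Path 1: rho → zeta ← kappa → gamma ← mu
  kappa is a fork here and kappa is conditioned on, so the path is blocked at kappa.
Path 2: rho → zeta ← mu
  zeta is a collider and its descendant eps is conditioned on, which opens it — no node blocks this path, so it is active.
Path 3: rho → zeta → eps ← mu
  zeta is a chain and zeta is not conditioned on; eps is a collider and eps is conditioned on, which opens it — no node blocks this path, so it is active.
Since the path rho → zeta ← mu is active, rho and mu are not d-separated given {eps, kappa}.

No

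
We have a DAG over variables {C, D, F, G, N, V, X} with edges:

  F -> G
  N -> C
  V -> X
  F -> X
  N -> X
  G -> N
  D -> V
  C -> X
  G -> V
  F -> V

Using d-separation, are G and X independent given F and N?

No

We examine all 6 paths between G and X:
  1. G → N → C → X — N:chain[blocks]; C:chain[open] ⇒ blocked
  2. G → N → X — N:chain[blocks] ⇒ blocked
  3. G → V → X — V:chain[open] ⇒ active
  4. G → V ← F → X — V:collider[blocks]; F:fork[blocks] ⇒ blocked
  5. G ← F → X — F:fork[blocks] ⇒ blocked
  6. G ← F → V → X — F:fork[blocks]; V:chain[open] ⇒ blocked
Since the path G → V → X is active, G and X are not d-separated given {F, N}.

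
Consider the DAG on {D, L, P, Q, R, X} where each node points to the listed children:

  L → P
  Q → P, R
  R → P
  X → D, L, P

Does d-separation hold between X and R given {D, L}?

4 paths connect X and R; each must be blocked for d-separation to hold:
  1. X → P ← Q → R — P:collider[blocks]; Q:fork[open] ⇒ blocked
  2. X → P ← R — P:collider[blocks] ⇒ blocked
  3. X → L → P ← Q → R — L:chain[blocks]; P:collider[blocks]; Q:fork[open] ⇒ blocked
  4. X → L → P ← R — L:chain[blocks]; P:collider[blocks] ⇒ blocked
All paths are blocked; X ⊥ R | {D, L} holds.

Yes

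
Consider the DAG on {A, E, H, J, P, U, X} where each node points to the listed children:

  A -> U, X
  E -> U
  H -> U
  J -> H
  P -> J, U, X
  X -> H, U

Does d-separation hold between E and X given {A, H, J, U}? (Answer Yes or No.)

Enumerating the 6 paths from E to X and testing each for blocking by {A, H, J, U}:
Path 1: E → U ← H ← J ← P → X
  H is a chain here and H is conditioned on, so the path is blocked at H.
Path 2: E → U ← H ← X
  H is a chain here and H is conditioned on, so the path is blocked at H.
Path 3: E → U ← P → J → H ← X
  J is a chain here and J is conditioned on, so the path is blocked at J.
Path 4: E → U ← P → X
  U is a collider and U is conditioned on, which opens it; P is a fork and P is not conditioned on — no node blocks this path, so it is active.
Path 5: E → U ← A → X
  A is a fork here and A is conditioned on, so the path is blocked at A.
Path 6: E → U ← X
  U is a collider and U is conditioned on, which opens it — no node blocks this path, so it is active.
Because an active path exists, E and X are not d-separated.

No — E and X are not d-separated given {A, H, J, U}.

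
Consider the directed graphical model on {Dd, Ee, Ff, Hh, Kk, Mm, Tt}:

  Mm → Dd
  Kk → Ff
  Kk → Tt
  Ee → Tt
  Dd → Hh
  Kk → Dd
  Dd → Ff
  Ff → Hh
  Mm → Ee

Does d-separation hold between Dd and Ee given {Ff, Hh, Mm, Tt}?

No

Enumerating the 4 paths from Dd to Ee and testing each for blocking by {Ff, Hh, Mm, Tt}:
Path 1: Dd → Hh ← Ff ← Kk → Tt ← Ee
  Ff is a chain here and Ff is conditioned on, so the path is blocked at Ff.
Path 2: Dd → Ff ← Kk → Tt ← Ee
  Ff is a collider and Ff is conditioned on, which opens it; Kk is a fork and Kk is not conditioned on; Tt is a collider and Tt is conditioned on, which opens it — no node blocks this path, so it is active.
Path 3: Dd ← Kk → Tt ← Ee
  Kk is a fork and Kk is not conditioned on; Tt is a collider and Tt is conditioned on, which opens it — no node blocks this path, so it is active.
Path 4: Dd ← Mm → Ee
  Mm is a fork here and Mm is conditioned on, so the path is blocked at Mm.
Since the path Dd → Ff ← Kk → Tt ← Ee is active, Dd and Ee are not d-separated given {Ff, Hh, Mm, Tt}.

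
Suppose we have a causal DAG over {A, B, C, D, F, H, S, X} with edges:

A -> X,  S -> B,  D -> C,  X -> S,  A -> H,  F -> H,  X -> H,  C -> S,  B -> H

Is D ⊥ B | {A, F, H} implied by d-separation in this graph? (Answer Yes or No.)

No — D and B are not d-separated given {A, F, H}.

We examine all 3 paths between D and B:
Path 1: D → C → S ← X ← A → H ← B
  A is a fork here and A is conditioned on, so the path is blocked at A.
Path 2: D → C → S ← X → H ← B
  C is a chain and C is not conditioned on; S is a collider and its descendant H is conditioned on, which opens it; X is a fork and X is not conditioned on; H is a collider and H is conditioned on, which opens it — no node blocks this path, so it is active.
Path 3: D → C → S → B
  C is a chain and C is not conditioned on; S is a chain and S is not conditioned on — no node blocks this path, so it is active.
Because an active path exists, D and B are not d-separated.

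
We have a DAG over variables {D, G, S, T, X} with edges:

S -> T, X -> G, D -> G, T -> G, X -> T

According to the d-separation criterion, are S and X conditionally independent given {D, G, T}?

No

2 paths connect S and X; each must be blocked for d-separation to hold:
Path 1: S → T ← X
  T is a collider and T is conditioned on, which opens it — no node blocks this path, so it is active.
Path 2: S → T → G ← X
  T is a chain here and T is conditioned on, so the path is blocked at T.
Since the path S → T ← X is active, S and X are not d-separated given {D, G, T}.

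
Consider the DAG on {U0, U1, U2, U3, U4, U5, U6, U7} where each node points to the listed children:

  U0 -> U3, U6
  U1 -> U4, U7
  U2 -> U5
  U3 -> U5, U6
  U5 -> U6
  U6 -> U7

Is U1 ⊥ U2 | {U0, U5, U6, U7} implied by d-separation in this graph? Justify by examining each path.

3 paths connect U1 and U2; each must be blocked for d-separation to hold:
  1. U1 → U7 ← U6 ← U0 → U3 → U5 ← U2 — U7:collider[open]; U6:chain[blocks]; U0:fork[blocks]; U3:chain[open]; U5:collider[open] ⇒ blocked
  2. U1 → U7 ← U6 ← U5 ← U2 — U7:collider[open]; U6:chain[blocks]; U5:chain[blocks] ⇒ blocked
  3. U1 → U7 ← U6 ← U3 → U5 ← U2 — U7:collider[open]; U6:chain[blocks]; U3:fork[open]; U5:collider[open] ⇒ blocked
Every path is blocked, so U1 and U2 are d-separated given {U0, U5, U6, U7}.

Yes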